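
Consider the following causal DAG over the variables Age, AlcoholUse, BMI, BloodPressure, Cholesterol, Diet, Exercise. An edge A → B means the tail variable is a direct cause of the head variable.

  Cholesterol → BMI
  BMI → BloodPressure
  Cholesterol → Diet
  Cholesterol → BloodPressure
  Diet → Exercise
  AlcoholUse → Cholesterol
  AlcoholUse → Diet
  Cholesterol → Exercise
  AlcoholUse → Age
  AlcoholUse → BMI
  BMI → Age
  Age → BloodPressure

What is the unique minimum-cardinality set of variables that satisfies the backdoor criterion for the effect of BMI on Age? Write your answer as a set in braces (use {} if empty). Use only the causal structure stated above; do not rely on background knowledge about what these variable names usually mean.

{AlcoholUse}

Variables eligible for adjustment (non-descendants of BMI, excluding BMI and Age): {AlcoholUse, Cholesterol, Diet, Exercise}.
Backdoor paths from BMI to Age:
  P1: BMI <- AlcoholUse -> Cholesterol -> BloodPressure <- Age
  P2: BMI <- AlcoholUse -> Diet <- Cholesterol -> BloodPressure <- Age
  P3: BMI <- AlcoholUse -> Diet -> Exercise <- Cholesterol -> BloodPressure <- Age
  P4: BMI <- AlcoholUse -> Age
  P5: BMI <- Cholesterol <- AlcoholUse -> Age
  P6: BMI <- Cholesterol -> Diet <- AlcoholUse -> Age
  P7: BMI <- Cholesterol -> Exercise <- Diet <- AlcoholUse -> Age
  P8: BMI <- Cholesterol -> BloodPressure <- Age
The empty set is not sufficient: P4 (BMI <- AlcoholUse -> Age) has no collider blocking it and no conditioned non-collider, so it is open.
Try {AlcoholUse}:
  P1: blocked at fork node AlcoholUse ∈ conditioning set.
  P2: blocked at fork node AlcoholUse ∈ conditioning set.
  P3: blocked at fork node AlcoholUse ∈ conditioning set.
  P4: blocked at fork node AlcoholUse ∈ conditioning set.
  P5: blocked at fork node AlcoholUse ∈ conditioning set.
  P6: blocked at collider Diet (neither it nor any descendant is in the conditioning set).
  P7: blocked at collider Exercise (neither it nor any descendant is in the conditioning set).
  P8: blocked at collider BloodPressure (neither it nor any descendant is in the conditioning set).
{AlcoholUse} contains no descendant of BMI and blocks every backdoor path.
No other singleton works — e.g. {Cholesterol} leaves P4 open — so {AlcoholUse} is the unique smallest valid adjustment set.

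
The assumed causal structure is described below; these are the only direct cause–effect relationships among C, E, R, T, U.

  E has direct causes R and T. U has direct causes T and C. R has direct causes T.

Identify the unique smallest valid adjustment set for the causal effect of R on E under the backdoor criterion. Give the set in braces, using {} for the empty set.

{T}

Variables eligible for adjustment (non-descendants of R, excluding R and E): {C, T, U}.
Backdoor paths from R to E:
  P1: R <- T -> E
The empty set is not sufficient: P1 (R <- T -> E) has no collider blocking it and no conditioned non-collider, so it is open.
Try {T}:
  P1: blocked at fork node T ∈ conditioning set.
{T} contains no descendant of R and blocks every backdoor path.
No other singleton works — e.g. {C} leaves P1 open — so {T} is the unique smallest valid adjustment set.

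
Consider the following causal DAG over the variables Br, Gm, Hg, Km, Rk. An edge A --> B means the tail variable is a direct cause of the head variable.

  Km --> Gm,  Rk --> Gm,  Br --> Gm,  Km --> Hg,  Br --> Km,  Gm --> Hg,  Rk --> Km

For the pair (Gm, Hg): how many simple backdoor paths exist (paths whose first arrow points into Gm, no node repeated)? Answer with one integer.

3

A backdoor path from Gm to Hg is any simple undirected path whose first edge points into Gm (i.e. leaves Gm via a parent).
Parents of Gm: {Br, Km, Rk}.
Enumerating:
  P1: Gm <- Rk -> Km -> Hg
  P2: Gm <- Br -> Km -> Hg
  P3: Gm <- Km -> Hg
That exhausts the simple backdoor paths. Count: 3.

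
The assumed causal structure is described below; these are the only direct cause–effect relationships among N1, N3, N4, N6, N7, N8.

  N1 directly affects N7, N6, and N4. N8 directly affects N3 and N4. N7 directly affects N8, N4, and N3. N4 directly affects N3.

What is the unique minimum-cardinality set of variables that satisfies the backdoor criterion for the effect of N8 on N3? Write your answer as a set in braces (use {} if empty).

{N7}

Variables eligible for adjustment (non-descendants of N8, excluding N8 and N3): {N1, N6, N7}.
Backdoor paths from N8 to N3:
  P1: N8 <- N7 <- N1 -> N4 -> N3
  P2: N8 <- N7 -> N4 -> N3
  P3: N8 <- N7 -> N3
The empty set is not sufficient: P1 (N8 <- N7 <- N1 -> N4 -> N3) has no collider blocking it and no conditioned non-collider, so it is open.
Try {N7}:
  P1: blocked at chain node N7 ∈ conditioning set.
  P2: blocked at fork node N7 ∈ conditioning set.
  P3: blocked at fork node N7 ∈ conditioning set.
{N7} contains no descendant of N8 and blocks every backdoor path.
No other singleton works — e.g. {N1} leaves P2 open — so {N7} is the unique smallest valid adjustment set.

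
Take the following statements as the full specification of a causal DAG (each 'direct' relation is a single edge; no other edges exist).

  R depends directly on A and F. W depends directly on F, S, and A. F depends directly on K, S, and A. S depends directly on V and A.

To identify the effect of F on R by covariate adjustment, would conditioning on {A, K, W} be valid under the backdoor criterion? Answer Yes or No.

No

Backdoor paths from F to R (paths whose first edge points into F):
  P1: F <- A -> R
  P2: F <- S <- A -> R
  P3: F <- S -> W <- A -> R
Condition 1 (no descendant of F in the set): FAILS — W is a descendant of F.
Condition 2 (every backdoor path blocked by {A, K, W}):
  P1: blocked at fork node A ∈ conditioning set.
  P2: blocked at fork node A ∈ conditioning set.
  P3: blocked at fork node A ∈ conditioning set.
{A, K, W} does not satisfy the backdoor criterion.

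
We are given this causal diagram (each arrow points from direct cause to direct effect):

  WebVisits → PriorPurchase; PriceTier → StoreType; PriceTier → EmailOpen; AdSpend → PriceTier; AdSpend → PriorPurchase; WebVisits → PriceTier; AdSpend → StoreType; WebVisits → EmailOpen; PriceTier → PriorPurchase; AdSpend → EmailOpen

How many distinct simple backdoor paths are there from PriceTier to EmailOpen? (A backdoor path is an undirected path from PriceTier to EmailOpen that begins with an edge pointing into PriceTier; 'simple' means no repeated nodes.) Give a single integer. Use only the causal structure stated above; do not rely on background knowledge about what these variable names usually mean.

4

A backdoor path from PriceTier to EmailOpen is any simple undirected path whose first edge points into PriceTier (i.e. leaves PriceTier via a parent).
Parents of PriceTier: {AdSpend, WebVisits}.
Enumerating:
  P1: PriceTier <- WebVisits -> PriorPurchase <- AdSpend -> EmailOpen
  P2: PriceTier <- WebVisits -> EmailOpen
  P3: PriceTier <- AdSpend -> PriorPurchase <- WebVisits -> EmailOpen
  P4: PriceTier <- AdSpend -> EmailOpen
That exhausts the simple backdoor paths. Count: 4.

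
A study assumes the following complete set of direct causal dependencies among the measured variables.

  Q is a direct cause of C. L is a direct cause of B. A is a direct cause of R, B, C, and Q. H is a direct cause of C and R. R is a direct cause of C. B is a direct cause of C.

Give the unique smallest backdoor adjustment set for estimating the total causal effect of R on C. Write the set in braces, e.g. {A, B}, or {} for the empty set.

Variables eligible for adjustment (non-descendants of R, excluding R and C): {A, B, H, L, Q}.
Backdoor paths from R to C:
  P1: R <- H -> C
  P2: R <- A -> B -> C
  P3: R <- A -> Q -> C
  P4: R <- A -> C
The empty set is not sufficient: P1 (R <- H -> C) has no collider blocking it and no conditioned non-collider, so it is open.
Try {A, H}:
  P1: blocked at fork node H ∈ conditioning set.
  P2: blocked at fork node A ∈ conditioning set.
  P3: blocked at fork node A ∈ conditioning set.
  P4: blocked at fork node A ∈ conditioning set.
{A, H} contains no descendant of R and blocks every backdoor path.
Every element of {A, H} is needed (dropping A leaves P2 open; dropping H leaves P1 open), so no proper subset is valid.
Among all size-2 subsets of the eligible variables, only {A, H} blocks every backdoor path, so it is the unique smallest valid adjustment set.

{A, H}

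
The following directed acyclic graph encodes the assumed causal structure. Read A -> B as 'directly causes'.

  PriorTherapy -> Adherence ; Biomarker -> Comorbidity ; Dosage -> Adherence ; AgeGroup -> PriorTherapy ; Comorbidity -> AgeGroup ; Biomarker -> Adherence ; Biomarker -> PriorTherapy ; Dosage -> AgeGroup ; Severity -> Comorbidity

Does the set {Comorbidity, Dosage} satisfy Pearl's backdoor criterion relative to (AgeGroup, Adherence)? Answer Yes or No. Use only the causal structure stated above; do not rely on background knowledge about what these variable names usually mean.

Backdoor paths from AgeGroup to Adherence (paths whose first edge points into AgeGroup):
  P1: AgeGroup <- Comorbidity <- Biomarker -> PriorTherapy -> Adherence
  P2: AgeGroup <- Comorbidity <- Biomarker -> Adherence
  P3: AgeGroup <- Dosage -> Adherence
Condition 1 (no descendant of AgeGroup in the set): holds — descendants of AgeGroup are {Adherence, PriorTherapy}; none are in {Comorbidity, Dosage}.
Condition 2 (every backdoor path blocked by {Comorbidity, Dosage}):
  P1: blocked at chain node Comorbidity ∈ conditioning set.
  P2: blocked at chain node Comorbidity ∈ conditioning set.
  P3: blocked at fork node Dosage ∈ conditioning set.
{Comorbidity, Dosage} satisfies the backdoor criterion.

Yes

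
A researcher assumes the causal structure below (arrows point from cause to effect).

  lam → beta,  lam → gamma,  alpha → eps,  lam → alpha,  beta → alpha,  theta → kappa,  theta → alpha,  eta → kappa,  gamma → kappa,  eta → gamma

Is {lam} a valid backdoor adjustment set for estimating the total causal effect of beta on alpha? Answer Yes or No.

Backdoor paths from beta to alpha (paths whose first edge points into beta):
  P1: beta <- lam -> gamma <- eta -> kappa <- theta -> alpha
  P2: beta <- lam -> gamma -> kappa <- theta -> alpha
  P3: beta <- lam -> alpha
Condition 1 (no descendant of beta in the set): holds — descendants of beta are {alpha, eps}; none are in {lam}.
Condition 2 (every backdoor path blocked by {lam}):
  P1: blocked at fork node lam ∈ conditioning set.
  P2: blocked at fork node lam ∈ conditioning set.
  P3: blocked at fork node lam ∈ conditioning set.
{lam} satisfies the backdoor criterion.

Yes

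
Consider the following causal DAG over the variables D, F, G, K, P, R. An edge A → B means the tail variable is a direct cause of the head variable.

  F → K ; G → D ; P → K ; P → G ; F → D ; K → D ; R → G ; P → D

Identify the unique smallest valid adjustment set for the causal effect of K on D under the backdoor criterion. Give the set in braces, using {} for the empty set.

{F, P}

Variables eligible for adjustment (non-descendants of K, excluding K and D): {F, G, P, R}.
Backdoor paths from K to D:
  P1: K <- F -> D
  P2: K <- P -> G -> D
  P3: K <- P -> D
The empty set is not sufficient: P1 (K <- F -> D) has no collider blocking it and no conditioned non-collider, so it is open.
Try {F, P}:
  P1: blocked at fork node F ∈ conditioning set.
  P2: blocked at fork node P ∈ conditioning set.
  P3: blocked at fork node P ∈ conditioning set.
{F, P} contains no descendant of K and blocks every backdoor path.
Every element of {F, P} is needed (dropping F leaves P1 open; dropping P leaves P2 open), so no proper subset is valid.
Among all size-2 subsets of the eligible variables, only {F, P} blocks every backdoor path, so it is the unique smallest valid adjustment set.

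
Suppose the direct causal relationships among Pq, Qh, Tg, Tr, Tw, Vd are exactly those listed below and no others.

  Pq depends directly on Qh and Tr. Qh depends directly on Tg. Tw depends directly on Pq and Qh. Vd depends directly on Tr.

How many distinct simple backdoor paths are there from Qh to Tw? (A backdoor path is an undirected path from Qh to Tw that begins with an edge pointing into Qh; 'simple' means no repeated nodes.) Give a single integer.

A backdoor path from Qh to Tw is any simple undirected path whose first edge points into Qh (i.e. leaves Qh via a parent).
Parents of Qh: {Tg}.
No simple path from any parent of Qh reaches Tw without revisiting Qh, so there are no backdoor paths.

0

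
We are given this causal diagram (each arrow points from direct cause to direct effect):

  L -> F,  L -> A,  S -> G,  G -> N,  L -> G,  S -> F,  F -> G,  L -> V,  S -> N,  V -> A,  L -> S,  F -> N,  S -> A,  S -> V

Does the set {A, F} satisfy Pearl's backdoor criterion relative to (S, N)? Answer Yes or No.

Backdoor paths from S to N (paths whose first edge points into S):
  P1: S <- L -> F -> G -> N
  P2: S <- L -> F -> N
  P3: S <- L -> G <- F -> N
  P4: S <- L -> G -> N
Condition 1 (no descendant of S in the set): FAILS — A and F are descendants of S.
Condition 2 (every backdoor path blocked by {A, F}):
  P1: blocked at chain node F ∈ conditioning set.
  P2: blocked at chain node F ∈ conditioning set.
  P3: blocked at collider G (neither it nor any descendant is in the conditioning set).
  P4: open — no interior node is in the conditioning set.
{A, F} does not satisfy the backdoor criterion.

No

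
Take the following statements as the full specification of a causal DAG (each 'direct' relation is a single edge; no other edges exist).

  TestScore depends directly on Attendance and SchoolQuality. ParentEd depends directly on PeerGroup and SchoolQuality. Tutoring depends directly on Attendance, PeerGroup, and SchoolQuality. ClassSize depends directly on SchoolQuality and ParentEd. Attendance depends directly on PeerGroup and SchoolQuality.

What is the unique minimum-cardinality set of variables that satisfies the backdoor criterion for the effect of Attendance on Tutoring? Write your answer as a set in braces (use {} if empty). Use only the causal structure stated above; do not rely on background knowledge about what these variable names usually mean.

Variables eligible for adjustment (non-descendants of Attendance, excluding Attendance and Tutoring): {ClassSize, ParentEd, PeerGroup, SchoolQuality}.
Backdoor paths from Attendance to Tutoring:
  P1: Attendance <- SchoolQuality -> ParentEd <- PeerGroup -> Tutoring
  P2: Attendance <- SchoolQuality -> ClassSize <- ParentEd <- PeerGroup -> Tutoring
  P3: Attendance <- SchoolQuality -> Tutoring
  P4: Attendance <- PeerGroup -> ParentEd <- SchoolQuality -> Tutoring
  P5: Attendance <- PeerGroup -> ParentEd -> ClassSize <- SchoolQuality -> Tutoring
  P6: Attendance <- PeerGroup -> Tutoring
The empty set is not sufficient: P3 (Attendance <- SchoolQuality -> Tutoring) has no collider blocking it and no conditioned non-collider, so it is open.
Try {PeerGroup, SchoolQuality}:
  P1: blocked at fork node SchoolQuality ∈ conditioning set.
  P2: blocked at fork node SchoolQuality ∈ conditioning set.
  P3: blocked at fork node SchoolQuality ∈ conditioning set.
  P4: blocked at fork node PeerGroup ∈ conditioning set.
  P5: blocked at fork node PeerGroup ∈ conditioning set.
  P6: blocked at fork node PeerGroup ∈ conditioning set.
{PeerGroup, SchoolQuality} contains no descendant of Attendance and blocks every backdoor path.
Every element of {PeerGroup, SchoolQuality} is needed (dropping PeerGroup leaves P6 open; dropping SchoolQuality leaves P3 open), so no proper subset is valid.
Among all size-2 subsets of the eligible variables, only {PeerGroup, SchoolQuality} blocks every backdoor path, so it is the unique smallest valid adjustment set.

{PeerGroup, SchoolQuality}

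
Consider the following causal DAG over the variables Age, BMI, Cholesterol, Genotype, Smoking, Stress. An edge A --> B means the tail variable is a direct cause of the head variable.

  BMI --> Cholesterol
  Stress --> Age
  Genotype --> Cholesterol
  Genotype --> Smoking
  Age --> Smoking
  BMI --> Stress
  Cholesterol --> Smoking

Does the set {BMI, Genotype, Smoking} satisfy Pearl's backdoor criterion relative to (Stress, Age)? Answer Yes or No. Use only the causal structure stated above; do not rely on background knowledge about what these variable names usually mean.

No

Backdoor paths from Stress to Age (paths whose first edge points into Stress):
  P1: Stress <- BMI -> Cholesterol <- Genotype -> Smoking <- Age
  P2: Stress <- BMI -> Cholesterol -> Smoking <- Age
Condition 1 (no descendant of Stress in the set): FAILS — Smoking is a descendant of Stress.
Condition 2 (every backdoor path blocked by {BMI, Genotype, Smoking}):
  P1: blocked at fork node BMI ∈ conditioning set.
  P2: blocked at fork node BMI ∈ conditioning set.
{BMI, Genotype, Smoking} does not satisfy the backdoor criterion.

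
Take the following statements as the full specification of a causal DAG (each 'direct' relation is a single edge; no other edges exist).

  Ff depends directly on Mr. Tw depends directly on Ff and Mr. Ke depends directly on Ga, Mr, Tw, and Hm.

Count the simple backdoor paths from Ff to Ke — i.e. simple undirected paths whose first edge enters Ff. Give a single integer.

2

A backdoor path from Ff to Ke is any simple undirected path whose first edge points into Ff (i.e. leaves Ff via a parent).
Parents of Ff: {Mr}.
Enumerating:
  P1: Ff <- Mr -> Tw -> Ke
  P2: Ff <- Mr -> Ke
That exhausts the simple backdoor paths. Count: 2.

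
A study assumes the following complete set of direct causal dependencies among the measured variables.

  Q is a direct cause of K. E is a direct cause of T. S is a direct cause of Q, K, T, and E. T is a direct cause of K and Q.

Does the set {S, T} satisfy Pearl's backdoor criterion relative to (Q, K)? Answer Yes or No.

Yes

Backdoor paths from Q to K (paths whose first edge points into Q):
  P1: Q <- S -> E -> T -> K
  P2: Q <- S -> T -> K
  P3: Q <- S -> K
  P4: Q <- T <- S -> K
  P5: Q <- T <- E <- S -> K
  P6: Q <- T -> K
Condition 1 (no descendant of Q in the set): holds — descendants of Q are {K}; none are in {S, T}.
Condition 2 (every backdoor path blocked by {S, T}):
  P1: blocked at fork node S ∈ conditioning set.
  P2: blocked at fork node S ∈ conditioning set.
  P3: blocked at fork node S ∈ conditioning set.
  P4: blocked at chain node T ∈ conditioning set.
  P5: blocked at chain node T ∈ conditioning set.
  P6: blocked at fork node T ∈ conditioning set.
{S, T} satisfies the backdoor criterion.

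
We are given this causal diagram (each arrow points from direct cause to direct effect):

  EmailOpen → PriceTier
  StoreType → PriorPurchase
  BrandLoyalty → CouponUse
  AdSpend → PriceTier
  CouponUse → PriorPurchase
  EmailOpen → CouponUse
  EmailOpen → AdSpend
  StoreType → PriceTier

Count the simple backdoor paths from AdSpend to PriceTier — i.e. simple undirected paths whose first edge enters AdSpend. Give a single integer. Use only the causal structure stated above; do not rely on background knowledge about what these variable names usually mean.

2

A backdoor path from AdSpend to PriceTier is any simple undirected path whose first edge points into AdSpend (i.e. leaves AdSpend via a parent).
Parents of AdSpend: {EmailOpen}.
Enumerating:
  P1: AdSpend <- EmailOpen -> CouponUse -> PriorPurchase <- StoreType -> PriceTier
  P2: AdSpend <- EmailOpen -> PriceTier
That exhausts the simple backdoor paths. Count: 2.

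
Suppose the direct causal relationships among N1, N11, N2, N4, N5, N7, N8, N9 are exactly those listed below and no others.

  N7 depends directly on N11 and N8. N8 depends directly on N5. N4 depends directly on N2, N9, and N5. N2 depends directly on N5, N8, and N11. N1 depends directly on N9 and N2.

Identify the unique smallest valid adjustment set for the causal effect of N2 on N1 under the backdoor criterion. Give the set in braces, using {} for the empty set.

{}

Variables eligible for adjustment (non-descendants of N2, excluding N2 and N1): {N11, N5, N7, N8, N9}.
Backdoor paths from N2 to N1:
  P1: N2 <- N5 -> N4 <- N9 -> N1
  P2: N2 <- N11 -> N7 <- N8 <- N5 -> N4 <- N9 -> N1
  P3: N2 <- N8 <- N5 -> N4 <- N9 -> N1
Each backdoor path contains an unconditioned collider, so every path is already blocked with the empty conditioning set:
  P1: blocked at collider N4 (neither it nor any descendant is in the conditioning set).
  P2: blocked at collider N7 (neither it nor any descendant is in the conditioning set).
  P3: blocked at collider N4 (neither it nor any descendant is in the conditioning set).
The empty set is therefore the unique smallest valid set.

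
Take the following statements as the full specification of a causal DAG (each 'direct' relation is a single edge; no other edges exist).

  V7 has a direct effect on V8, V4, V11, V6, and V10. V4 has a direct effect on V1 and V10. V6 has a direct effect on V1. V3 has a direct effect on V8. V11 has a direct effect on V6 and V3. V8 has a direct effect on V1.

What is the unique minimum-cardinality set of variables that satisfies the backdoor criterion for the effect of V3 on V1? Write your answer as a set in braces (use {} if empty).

Variables eligible for adjustment (non-descendants of V3, excluding V3 and V1): {V10, V11, V4, V6, V7}.
Backdoor paths from V3 to V1:
  P1: V3 <- V11 <- V7 -> V8 -> V1
  P2: V3 <- V11 <- V7 -> V4 -> V1
  P3: V3 <- V11 <- V7 -> V6 -> V1
  P4: V3 <- V11 <- V7 -> V10 <- V4 -> V1
  P5: V3 <- V11 -> V6 <- V7 -> V8 -> V1
  P6: V3 <- V11 -> V6 <- V7 -> V4 -> V1
  P7: V3 <- V11 -> V6 <- V7 -> V10 <- V4 -> V1
  P8: V3 <- V11 -> V6 -> V1
The empty set is not sufficient: P1 (V3 <- V11 <- V7 -> V8 -> V1) has no collider blocking it and no conditioned non-collider, so it is open.
Try {V11}:
  P1: blocked at chain node V11 ∈ conditioning set.
  P2: blocked at chain node V11 ∈ conditioning set.
  P3: blocked at chain node V11 ∈ conditioning set.
  P4: blocked at chain node V11 ∈ conditioning set.
  P5: blocked at fork node V11 ∈ conditioning set.
  P6: blocked at fork node V11 ∈ conditioning set.
  P7: blocked at fork node V11 ∈ conditioning set.
  P8: blocked at fork node V11 ∈ conditioning set.
{V11} contains no descendant of V3 and blocks every backdoor path.
No other singleton works — e.g. {V7} leaves P8 open — so {V11} is the unique smallest valid adjustment set.

{V11}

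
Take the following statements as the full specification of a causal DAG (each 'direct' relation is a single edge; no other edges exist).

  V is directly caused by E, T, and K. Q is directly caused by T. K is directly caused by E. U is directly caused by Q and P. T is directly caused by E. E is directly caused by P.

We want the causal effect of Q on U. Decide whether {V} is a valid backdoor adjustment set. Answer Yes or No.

No

Backdoor paths from Q to U (paths whose first edge points into Q):
  P1: Q <- T <- E <- P -> U
  P2: Q <- T -> V <- E <- P -> U
  P3: Q <- T -> V <- K <- E <- P -> U
Condition 1 (no descendant of Q in the set): holds — descendants of Q are {U}; none are in {V}.
Condition 2 (every backdoor path blocked by {V}):
  P1: open — no interior node is in the conditioning set.
  P2: open — collider(s) V are conditioned on (or have a conditioned descendant) and no non-collider on the path is in the set.
  P3: open — collider(s) V are conditioned on (or have a conditioned descendant) and no non-collider on the path is in the set.
{V} does not satisfy the backdoor criterion.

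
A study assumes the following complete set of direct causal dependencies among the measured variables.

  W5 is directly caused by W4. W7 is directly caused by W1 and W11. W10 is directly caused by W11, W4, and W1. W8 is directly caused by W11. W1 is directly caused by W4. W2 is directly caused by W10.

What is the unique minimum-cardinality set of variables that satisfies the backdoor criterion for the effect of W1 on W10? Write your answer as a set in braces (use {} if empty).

{W4}

Variables eligible for adjustment (non-descendants of W1, excluding W1 and W10): {W11, W4, W5, W8}.
Backdoor paths from W1 to W10:
  P1: W1 <- W4 -> W10
The empty set is not sufficient: P1 (W1 <- W4 -> W10) has no collider blocking it and no conditioned non-collider, so it is open.
Try {W4}:
  P1: blocked at fork node W4 ∈ conditioning set.
{W4} contains no descendant of W1 and blocks every backdoor path.
No other singleton works — e.g. {W11} leaves P1 open — so {W4} is the unique smallest valid adjustment set.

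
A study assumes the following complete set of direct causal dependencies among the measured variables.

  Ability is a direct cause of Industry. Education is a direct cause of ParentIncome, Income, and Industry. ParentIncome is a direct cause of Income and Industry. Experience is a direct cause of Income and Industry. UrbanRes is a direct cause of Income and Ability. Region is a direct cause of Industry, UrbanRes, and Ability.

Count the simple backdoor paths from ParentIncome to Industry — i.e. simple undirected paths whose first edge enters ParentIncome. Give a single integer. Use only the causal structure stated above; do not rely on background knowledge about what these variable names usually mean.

6

A backdoor path from ParentIncome to Industry is any simple undirected path whose first edge points into ParentIncome (i.e. leaves ParentIncome via a parent).
Parents of ParentIncome: {Education}.
Enumerating:
  P1: ParentIncome <- Education -> Industry
  P2: ParentIncome <- Education -> Income <- Experience -> Industry
  P3: ParentIncome <- Education -> Income <- UrbanRes <- Region -> Ability -> Industry
  P4: ParentIncome <- Education -> Income <- UrbanRes <- Region -> Industry
  P5: ParentIncome <- Education -> Income <- UrbanRes -> Ability <- Region -> Industry
  P6: ParentIncome <- Education -> Income <- UrbanRes -> Ability -> Industry
That exhausts the simple backdoor paths. Count: 6.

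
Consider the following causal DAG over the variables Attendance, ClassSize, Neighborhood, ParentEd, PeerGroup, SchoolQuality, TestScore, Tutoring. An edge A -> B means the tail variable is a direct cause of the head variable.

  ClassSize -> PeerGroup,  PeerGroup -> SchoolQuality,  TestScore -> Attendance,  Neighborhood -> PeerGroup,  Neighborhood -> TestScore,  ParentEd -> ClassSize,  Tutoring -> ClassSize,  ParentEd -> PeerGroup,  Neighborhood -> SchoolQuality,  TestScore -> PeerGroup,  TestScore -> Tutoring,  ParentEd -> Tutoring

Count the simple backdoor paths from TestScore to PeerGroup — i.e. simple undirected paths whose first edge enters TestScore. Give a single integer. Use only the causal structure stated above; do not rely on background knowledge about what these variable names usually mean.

2

A backdoor path from TestScore to PeerGroup is any simple undirected path whose first edge points into TestScore (i.e. leaves TestScore via a parent).
Parents of TestScore: {Neighborhood}.
Enumerating:
  P1: TestScore <- Neighborhood -> PeerGroup
  P2: TestScore <- Neighborhood -> SchoolQuality <- PeerGroup
That exhausts the simple backdoor paths. Count: 2.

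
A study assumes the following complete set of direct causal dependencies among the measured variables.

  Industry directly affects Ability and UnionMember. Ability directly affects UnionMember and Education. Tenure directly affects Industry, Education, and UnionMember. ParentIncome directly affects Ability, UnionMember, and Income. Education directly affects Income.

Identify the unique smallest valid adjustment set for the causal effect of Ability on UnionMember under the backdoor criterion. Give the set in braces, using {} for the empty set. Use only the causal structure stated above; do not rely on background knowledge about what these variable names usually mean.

{Industry, ParentIncome}

Variables eligible for adjustment (non-descendants of Ability, excluding Ability and UnionMember): {Industry, ParentIncome, Tenure}.
Backdoor paths from Ability to UnionMember:
  P1: Ability <- ParentIncome -> UnionMember
  P2: Ability <- ParentIncome -> Income <- Education <- Tenure -> Industry -> UnionMember
  P3: Ability <- ParentIncome -> Income <- Education <- Tenure -> UnionMember
  P4: Ability <- Industry <- Tenure -> UnionMember
  P5: Ability <- Industry <- Tenure -> Education -> Income <- ParentIncome -> UnionMember
  P6: Ability <- Industry -> UnionMember
The empty set is not sufficient: P1 (Ability <- ParentIncome -> UnionMember) has no collider blocking it and no conditioned non-collider, so it is open.
Try {Industry, ParentIncome}:
  P1: blocked at fork node ParentIncome ∈ conditioning set.
  P2: blocked at fork node ParentIncome ∈ conditioning set.
  P3: blocked at fork node ParentIncome ∈ conditioning set.
  P4: blocked at chain node Industry ∈ conditioning set.
  P5: blocked at chain node Industry ∈ conditioning set.
  P6: blocked at fork node Industry ∈ conditioning set.
{Industry, ParentIncome} contains no descendant of Ability and blocks every backdoor path.
Every element of {Industry, ParentIncome} is needed (dropping Industry leaves P4 open; dropping ParentIncome leaves P1 open), so no proper subset is valid.
Among all size-2 subsets of the eligible variables, only {Industry, ParentIncome} blocks every backdoor path, so it is the unique smallest valid adjustment set.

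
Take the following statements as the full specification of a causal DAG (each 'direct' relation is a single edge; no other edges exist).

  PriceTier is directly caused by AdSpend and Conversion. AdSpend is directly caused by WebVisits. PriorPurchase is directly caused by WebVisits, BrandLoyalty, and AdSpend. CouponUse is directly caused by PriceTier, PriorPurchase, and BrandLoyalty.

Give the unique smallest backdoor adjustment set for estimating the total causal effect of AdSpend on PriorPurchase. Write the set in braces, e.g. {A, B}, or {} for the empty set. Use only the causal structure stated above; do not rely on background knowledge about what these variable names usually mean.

{WebVisits}

Variables eligible for adjustment (non-descendants of AdSpend, excluding AdSpend and PriorPurchase): {BrandLoyalty, Conversion, WebVisits}.
Backdoor paths from AdSpend to PriorPurchase:
  P1: AdSpend <- WebVisits -> PriorPurchase
The empty set is not sufficient: P1 (AdSpend <- WebVisits -> PriorPurchase) has no collider blocking it and no conditioned non-collider, so it is open.
Try {WebVisits}:
  P1: blocked at fork node WebVisits ∈ conditioning set.
{WebVisits} contains no descendant of AdSpend and blocks every backdoor path.
No other singleton works — e.g. {BrandLoyalty} leaves P1 open — so {WebVisits} is the unique smallest valid adjustment set.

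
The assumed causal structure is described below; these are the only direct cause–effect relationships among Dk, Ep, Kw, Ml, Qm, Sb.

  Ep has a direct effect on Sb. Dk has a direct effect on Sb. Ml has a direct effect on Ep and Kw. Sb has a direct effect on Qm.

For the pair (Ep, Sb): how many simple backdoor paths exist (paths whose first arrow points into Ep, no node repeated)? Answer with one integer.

A backdoor path from Ep to Sb is any simple undirected path whose first edge points into Ep (i.e. leaves Ep via a parent).
Parents of Ep: {Ml}.
No simple path from any parent of Ep reaches Sb without revisiting Ep, so there are no backdoor paths.

0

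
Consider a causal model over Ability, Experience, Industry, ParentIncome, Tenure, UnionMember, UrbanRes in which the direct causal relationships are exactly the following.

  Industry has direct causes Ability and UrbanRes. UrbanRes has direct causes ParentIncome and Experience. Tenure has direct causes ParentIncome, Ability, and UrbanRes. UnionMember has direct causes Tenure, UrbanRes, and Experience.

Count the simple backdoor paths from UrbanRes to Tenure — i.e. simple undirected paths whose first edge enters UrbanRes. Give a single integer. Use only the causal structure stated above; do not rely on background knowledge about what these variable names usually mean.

2

A backdoor path from UrbanRes to Tenure is any simple undirected path whose first edge points into UrbanRes (i.e. leaves UrbanRes via a parent).
Parents of UrbanRes: {Experience, ParentIncome}.
Enumerating:
  P1: UrbanRes <- ParentIncome -> Tenure
  P2: UrbanRes <- Experience -> UnionMember <- Tenure
That exhausts the simple backdoor paths. Count: 2.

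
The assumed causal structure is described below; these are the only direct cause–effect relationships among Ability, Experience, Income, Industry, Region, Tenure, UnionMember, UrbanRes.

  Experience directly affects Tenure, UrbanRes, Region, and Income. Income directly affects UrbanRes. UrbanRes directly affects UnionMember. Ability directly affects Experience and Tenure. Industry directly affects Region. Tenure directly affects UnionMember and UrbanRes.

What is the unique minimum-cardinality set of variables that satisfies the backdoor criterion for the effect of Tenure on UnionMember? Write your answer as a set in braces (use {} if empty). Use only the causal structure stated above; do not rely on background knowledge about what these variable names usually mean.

{Experience}

Variables eligible for adjustment (non-descendants of Tenure, excluding Tenure and UnionMember): {Ability, Experience, Income, Industry, Region}.
Backdoor paths from Tenure to UnionMember:
  P1: Tenure <- Ability -> Experience -> Income -> UrbanRes -> UnionMember
  P2: Tenure <- Ability -> Experience -> UrbanRes -> UnionMember
  P3: Tenure <- Experience -> Income -> UrbanRes -> UnionMember
  P4: Tenure <- Experience -> UrbanRes -> UnionMember
The empty set is not sufficient: P1 (Tenure <- Ability -> Experience -> Income -> UrbanRes -> UnionMember) has no collider blocking it and no conditioned non-collider, so it is open.
Try {Experience}:
  P1: blocked at chain node Experience ∈ conditioning set.
  P2: blocked at chain node Experience ∈ conditioning set.
  P3: blocked at fork node Experience ∈ conditioning set.
  P4: blocked at fork node Experience ∈ conditioning set.
{Experience} contains no descendant of Tenure and blocks every backdoor path.
No other singleton works — e.g. {Ability} leaves P3 open — so {Experience} is the unique smallest valid adjustment set.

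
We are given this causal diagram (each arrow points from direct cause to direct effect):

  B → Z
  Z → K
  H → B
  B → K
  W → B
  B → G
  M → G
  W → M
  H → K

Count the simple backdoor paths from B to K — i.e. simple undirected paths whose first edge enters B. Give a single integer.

A backdoor path from B to K is any simple undirected path whose first edge points into B (i.e. leaves B via a parent).
Parents of B: {H, W}.
Enumerating:
  P1: B <- H -> K
That exhausts the simple backdoor paths. Count: 1.

1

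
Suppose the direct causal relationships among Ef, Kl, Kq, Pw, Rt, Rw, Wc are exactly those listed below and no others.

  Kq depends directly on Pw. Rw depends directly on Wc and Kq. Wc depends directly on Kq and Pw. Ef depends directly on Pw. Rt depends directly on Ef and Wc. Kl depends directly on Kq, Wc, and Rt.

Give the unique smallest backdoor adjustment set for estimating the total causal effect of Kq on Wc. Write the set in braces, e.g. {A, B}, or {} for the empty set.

Variables eligible for adjustment (non-descendants of Kq, excluding Kq and Wc): {Ef, Pw}.
Backdoor paths from Kq to Wc:
  P1: Kq <- Pw -> Ef -> Rt <- Wc
  P2: Kq <- Pw -> Ef -> Rt -> Kl <- Wc
  P3: Kq <- Pw -> Wc
The empty set is not sufficient: P3 (Kq <- Pw -> Wc) has no collider blocking it and no conditioned non-collider, so it is open.
Try {Pw}:
  P1: blocked at fork node Pw ∈ conditioning set.
  P2: blocked at fork node Pw ∈ conditioning set.
  P3: blocked at fork node Pw ∈ conditioning set.
{Pw} contains no descendant of Kq and blocks every backdoor path.
No other singleton works — e.g. {Ef} leaves P3 open — so {Pw} is the unique smallest valid adjustment set.

{Pw}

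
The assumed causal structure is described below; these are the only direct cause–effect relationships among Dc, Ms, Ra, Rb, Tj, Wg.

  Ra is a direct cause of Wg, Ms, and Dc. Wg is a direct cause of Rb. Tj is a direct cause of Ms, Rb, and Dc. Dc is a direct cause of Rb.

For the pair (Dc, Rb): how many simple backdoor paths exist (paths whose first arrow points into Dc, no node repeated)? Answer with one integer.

A backdoor path from Dc to Rb is any simple undirected path whose first edge points into Dc (i.e. leaves Dc via a parent).
Parents of Dc: {Ra, Tj}.
Enumerating:
  P1: Dc <- Tj -> Ms <- Ra -> Wg -> Rb
  P2: Dc <- Tj -> Rb
  P3: Dc <- Ra -> Wg -> Rb
  P4: Dc <- Ra -> Ms <- Tj -> Rb
That exhausts the simple backdoor paths. Count: 4.

4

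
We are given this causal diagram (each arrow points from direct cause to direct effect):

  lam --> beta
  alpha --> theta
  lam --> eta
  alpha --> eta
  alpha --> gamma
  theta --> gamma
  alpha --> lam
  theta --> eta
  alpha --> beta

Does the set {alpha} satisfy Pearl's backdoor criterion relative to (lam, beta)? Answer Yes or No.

Backdoor paths from lam to beta (paths whose first edge points into lam):
  P1: lam <- alpha -> beta
Condition 1 (no descendant of lam in the set): holds — descendants of lam are {beta, eta}; none are in {alpha}.
Condition 2 (every backdoor path blocked by {alpha}):
  P1: blocked at fork node alpha ∈ conditioning set.
{alpha} satisfies the backdoor criterion.

Yes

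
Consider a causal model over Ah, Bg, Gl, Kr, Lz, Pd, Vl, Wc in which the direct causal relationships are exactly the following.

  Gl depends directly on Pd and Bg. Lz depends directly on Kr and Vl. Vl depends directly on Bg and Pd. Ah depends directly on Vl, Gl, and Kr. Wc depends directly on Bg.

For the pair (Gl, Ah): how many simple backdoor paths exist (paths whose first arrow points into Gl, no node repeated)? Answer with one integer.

A backdoor path from Gl to Ah is any simple undirected path whose first edge points into Gl (i.e. leaves Gl via a parent).
Parents of Gl: {Bg, Pd}.
Enumerating:
  P1: Gl <- Bg -> Vl -> Ah
  P2: Gl <- Bg -> Vl -> Lz <- Kr -> Ah
  P3: Gl <- Pd -> Vl -> Ah
  P4: Gl <- Pd -> Vl -> Lz <- Kr -> Ah
That exhausts the simple backdoor paths. Count: 4.

4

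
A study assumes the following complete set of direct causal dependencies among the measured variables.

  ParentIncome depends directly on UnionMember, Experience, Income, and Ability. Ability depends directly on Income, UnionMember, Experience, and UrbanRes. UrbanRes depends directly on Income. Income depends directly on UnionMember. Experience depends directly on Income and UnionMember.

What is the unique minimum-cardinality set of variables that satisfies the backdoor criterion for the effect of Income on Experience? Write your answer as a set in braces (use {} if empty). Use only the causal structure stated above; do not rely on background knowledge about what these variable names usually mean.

Variables eligible for adjustment (non-descendants of Income, excluding Income and Experience): {UnionMember}.
Backdoor paths from Income to Experience:
  P1: Income <- UnionMember -> Experience
  P2: Income <- UnionMember -> Ability <- Experience
  P3: Income <- UnionMember -> Ability -> ParentIncome <- Experience
  P4: Income <- UnionMember -> ParentIncome <- Experience
  P5: Income <- UnionMember -> ParentIncome <- Ability <- Experience
The empty set is not sufficient: P1 (Income <- UnionMember -> Experience) has no collider blocking it and no conditioned non-collider, so it is open.
Try {UnionMember}:
  P1: blocked at fork node UnionMember ∈ conditioning set.
  P2: blocked at fork node UnionMember ∈ conditioning set.
  P3: blocked at fork node UnionMember ∈ conditioning set.
  P4: blocked at fork node UnionMember ∈ conditioning set.
  P5: blocked at fork node UnionMember ∈ conditioning set.
{UnionMember} contains no descendant of Income and blocks every backdoor path.
{UnionMember} is the unique smallest valid adjustment set.

{UnionMember}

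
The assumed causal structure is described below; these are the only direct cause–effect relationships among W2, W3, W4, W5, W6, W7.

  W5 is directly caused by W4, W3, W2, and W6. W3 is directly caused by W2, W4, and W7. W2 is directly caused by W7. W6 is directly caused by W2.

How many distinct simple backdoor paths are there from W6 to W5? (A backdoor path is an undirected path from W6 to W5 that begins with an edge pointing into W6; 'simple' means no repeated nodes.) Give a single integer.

5

A backdoor path from W6 to W5 is any simple undirected path whose first edge points into W6 (i.e. leaves W6 via a parent).
Parents of W6: {W2}.
Enumerating:
  P1: W6 <- W2 <- W7 -> W3 <- W4 -> W5
  P2: W6 <- W2 <- W7 -> W3 -> W5
  P3: W6 <- W2 -> W3 <- W4 -> W5
  P4: W6 <- W2 -> W3 -> W5
  P5: W6 <- W2 -> W5
That exhausts the simple backdoor paths. Count: 5.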